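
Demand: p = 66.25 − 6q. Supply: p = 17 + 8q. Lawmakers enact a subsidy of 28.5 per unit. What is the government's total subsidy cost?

Competitive equilibrium: 66.25 − 6q = 17 + 8q → q* = 3.5179, p* = 45.1429.
The subsidy lowers effective supply by 28.5: p = 8q − 11.5.
New quantity: 66.25 − 6q = 8q − 11.5 → q' = 5.5536.
Total subsidy cost = 28.5 × 5.5536 = 158.28.

158.28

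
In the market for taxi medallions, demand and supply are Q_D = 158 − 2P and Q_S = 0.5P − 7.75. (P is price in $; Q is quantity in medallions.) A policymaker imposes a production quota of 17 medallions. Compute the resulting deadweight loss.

$88.20

In inverse form: demand P = 79 − 0.5Q, supply P = 15.5 + 2Q.
Competitive equilibrium: 79 − 0.5Q = 15.5 + 2Q → Q* = 25.4, P* = 66.3.
At Q = 17: demand price = 79 − 0.5·17 = 70.5; supply price = 15.5 + 2·17 = 49.5.
ΔQ = 25.4 − 17 = 8.4; wedge = 70.5 − 49.5 = 21.
Deadweight loss = ½ × 8.4 × 21 = $88.20.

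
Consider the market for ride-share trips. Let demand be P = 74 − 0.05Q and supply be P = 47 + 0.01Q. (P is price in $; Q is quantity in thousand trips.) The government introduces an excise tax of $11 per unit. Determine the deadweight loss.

Competitive equilibrium: 74 − 0.05Q = 47 + 0.01Q → Q* = 450, P* = 51.5.
With the tax, the buyer price exceeds the seller price by 11: (74 − 0.05Q) − (47 + 0.01Q) = 11 → Q' = 266.6667.
ΔQ = 450 − 266.6667 = 183.3333; the wedge equals the tax, 11.
DWL = ½ × 183.3333 × 11 = $1008.33 thousand.

$1008.33 thousand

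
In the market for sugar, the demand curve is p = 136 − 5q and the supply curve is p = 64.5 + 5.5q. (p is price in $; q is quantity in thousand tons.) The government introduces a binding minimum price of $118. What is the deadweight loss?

$54.08 thousand

Competitive equilibrium: 136 − 5q = 64.5 + 5.5q → q* = 6.8095, p* = 101.9524.
At the floor p = 118, quantity demanded = (136 − 118)/5 = 3.6.
Sellers' marginal cost at q' = 3.6: 64.5 + 5.5·3.6 = 84.3.
Δq = 6.8095 − 3.6 = 3.2095; wedge = 118 − 84.3 = 33.7.
DWL = ½ × 3.2095 × 33.7 = $54.08 thousand.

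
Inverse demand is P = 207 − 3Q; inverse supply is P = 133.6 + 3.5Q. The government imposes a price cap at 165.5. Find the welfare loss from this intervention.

15.42

Competitive equilibrium: 207 − 3Q = 133.6 + 3.5Q → Q* = 11.2923, P* = 173.1231.
At the ceiling P = 165.5, quantity supplied = (165.5 − 133.6)/3.5 = 9.1143.
Willingness to pay at Q' = 9.1143: 207 − 3·9.1143 = 179.6571.
ΔQ = 11.2923 − 9.1143 = 2.178; wedge = 179.6571 − 165.5 = 14.1571.
DWL = ½ × 2.178 × 14.1571 = 15.42.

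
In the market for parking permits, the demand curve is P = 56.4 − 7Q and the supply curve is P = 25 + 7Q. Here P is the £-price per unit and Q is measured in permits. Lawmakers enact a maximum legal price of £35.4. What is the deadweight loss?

£4.01

Competitive equilibrium: 56.4 − 7Q = 25 + 7Q → Q* = 2.2429, P* = 40.7.
At the ceiling P = 35.4, quantity supplied = (35.4 − 25)/7 = 1.4857.
Willingness to pay at Q' = 1.4857: 56.4 − 7·1.4857 = 46.0001.
ΔQ = 2.2429 − 1.4857 = 0.7572; wedge = 46.0001 − 35.4 = 10.6001.
Welfare loss = ½ × 0.7572 × 10.6001 = £4.01.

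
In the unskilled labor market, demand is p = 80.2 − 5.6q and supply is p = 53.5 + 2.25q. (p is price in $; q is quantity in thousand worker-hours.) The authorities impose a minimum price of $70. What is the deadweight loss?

$9.80 thousand

Competitive equilibrium: 80.2 − 5.6q = 53.5 + 2.25q → q* = 3.4013, p* = 61.1529.
At the floor p = 70, quantity demanded = (80.2 − 70)/5.6 = 1.8214.
Sellers' marginal cost at q' = 1.8214: 53.5 + 2.25·1.8214 = 57.5982.
Δq = 3.4013 − 1.8214 = 1.5799; wedge = 70 − 57.5982 = 12.4018.
DWL = ½ × 1.5799 × 12.4018 = $9.80 thousand.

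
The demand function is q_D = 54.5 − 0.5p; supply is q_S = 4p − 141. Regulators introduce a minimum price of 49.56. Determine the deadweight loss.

10.52

In inverse form: demand p = 109 − 2q, supply p = 35.25 + 0.25q.
Competitive equilibrium: 109 − 2q = 35.25 + 0.25q → q* = 32.7778, p* = 43.4444.
At the floor p = 49.56, quantity demanded = (109 − 49.56)/2 = 29.72.
Sellers' marginal cost at q' = 29.72: 35.25 + 0.25·29.72 = 42.68.
Δq = 32.7778 − 29.72 = 3.0578; wedge = 49.56 − 42.68 = 6.88.
Welfare loss = ½ × 3.0578 × 6.88 = 10.52.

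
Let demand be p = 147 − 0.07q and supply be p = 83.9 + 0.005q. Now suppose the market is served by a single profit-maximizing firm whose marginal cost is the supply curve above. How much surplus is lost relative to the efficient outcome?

6186.25

Competitive equilibrium: 147 − 0.07q = 83.9 + 0.005q → q* = 841.33333, p* = 88.10667.
Marginal revenue: MR = 147 − 0.14q. Set MR = MC: 147 − 0.14q = 83.9 + 0.005q → q_m = 435.17241.
Price p_m = 147 − 0.07·435.17241 = 116.53793; MC(q_m) = 83.9 + 0.005·435.17241 = 86.07586.
Competitive q* = 841.33333, so Δq = 406.16092; wedge = 116.53793 − 86.07586 = 30.46207.
Deadweight loss = ½ × 406.16092 × 30.46207 = 6186.25.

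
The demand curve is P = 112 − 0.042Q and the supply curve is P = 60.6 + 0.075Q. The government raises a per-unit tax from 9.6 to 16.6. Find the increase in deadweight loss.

Competitive equilibrium: 112 − 0.042Q = 60.6 + 0.075Q → Q* = 439.3162, P* = 93.5487.
For a per-unit tax t: ΔQ = t/0.117, so DWL = ½·t·(t/0.117) = t²/0.234.
At t = 9.6: DWL = 393.846. At t = 16.6: DWL = 1177.607.
Increase = 1177.607 − 393.846 = 783.76.

783.76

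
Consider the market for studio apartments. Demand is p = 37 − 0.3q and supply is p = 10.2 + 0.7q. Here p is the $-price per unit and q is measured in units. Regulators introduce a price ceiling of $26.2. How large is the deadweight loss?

$7.77

Competitive equilibrium: 37 − 0.3q = 10.2 + 0.7q → q* = 26.8, p* = 28.96.
At the ceiling p = 26.2, quantity supplied = (26.2 − 10.2)/0.7 = 22.8571.
Willingness to pay at q' = 22.8571: 37 − 0.3·22.8571 = 30.1429.
Δq = 26.8 − 22.8571 = 3.9429; wedge = 30.1429 − 26.2 = 3.9429.
The triangle = ½ × 3.9429 × 3.9429 = $7.77.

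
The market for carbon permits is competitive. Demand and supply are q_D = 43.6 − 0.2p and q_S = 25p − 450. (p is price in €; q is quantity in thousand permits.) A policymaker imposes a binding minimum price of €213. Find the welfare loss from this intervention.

€3770.77 thousand

In inverse form: demand p = 218 − 5q, supply p = 18 + 0.04q.
Competitive equilibrium: 218 − 5q = 18 + 0.04q → q* = 39.6825, p* = 19.5873.
At the floor p = 213, quantity demanded = (218 − 213)/5 = 1.
Sellers' marginal cost at q' = 1: 18 + 0.04·1 = 18.04.
Δq = 39.6825 − 1 = 38.6825; wedge = 213 − 18.04 = 194.96.
Welfare loss = ½ × 38.6825 × 194.96 = €3770.77 thousand.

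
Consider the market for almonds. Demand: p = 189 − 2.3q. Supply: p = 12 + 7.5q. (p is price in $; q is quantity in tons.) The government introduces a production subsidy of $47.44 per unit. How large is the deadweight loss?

$114.82

Competitive equilibrium: 189 − 2.3q = 12 + 7.5q → q* = 18.0612, p* = 147.4592.
The subsidy lowers effective supply by 47.44: p = 7.5q − 35.44.
New quantity: 189 − 2.3q = 7.5q − 35.44 → q' = 22.902.
Overproduction Δq = 22.902 − 18.0612 = 4.8408; wedge = subsidy = 47.44.
Welfare loss = ½ × 4.8408 × 47.44 = $114.82.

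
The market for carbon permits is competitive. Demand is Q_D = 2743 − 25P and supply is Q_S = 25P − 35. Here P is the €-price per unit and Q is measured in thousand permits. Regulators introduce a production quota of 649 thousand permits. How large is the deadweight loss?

€19881 thousand

In inverse form: demand P = 109.72 − 0.04Q, supply P = 1.4 + 0.04Q.
Competitive equilibrium: 109.72 − 0.04Q = 1.4 + 0.04Q → Q* = 1354, P* = 55.56.
At Q = 649: demand price = 109.72 − 0.04·649 = 83.76; supply price = 1.4 + 0.04·649 = 27.36.
ΔQ = 1354 − 649 = 705; wedge = 83.76 − 27.36 = 56.4.
DWL = ½ × 705 × 56.4 = €19881 thousand.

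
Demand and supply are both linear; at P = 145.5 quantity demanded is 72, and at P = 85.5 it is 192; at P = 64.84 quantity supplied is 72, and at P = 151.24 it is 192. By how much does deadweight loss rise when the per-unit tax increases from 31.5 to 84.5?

Demand slope = (85.5 − 145.5)/(192 − 72) = −0.5, so P = 181.5 − 0.5Q.
Supply slope = (151.24 − 64.84)/(192 − 72) = 0.72, so P = 13 + 0.72Q.
Competitive equilibrium: 181.5 − 0.5Q = 13 + 0.72Q → Q* = 138.1148, P* = 112.4426.
For a per-unit tax t: ΔQ = t/1.22, so DWL = ½·t·(t/1.22) = t²/2.44.
At t = 31.5: DWL = 406.66. At t = 84.5: DWL = 2926.332.
Increase = 2926.332 − 406.66 = 2519.67.

2519.67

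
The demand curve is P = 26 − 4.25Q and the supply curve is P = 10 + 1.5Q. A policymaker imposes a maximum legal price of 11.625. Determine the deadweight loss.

Competitive equilibrium: 26 − 4.25Q = 10 + 1.5Q → Q* = 2.7826, P* = 14.1739.
At the ceiling P = 11.625, quantity supplied = (11.625 − 10)/1.5 = 1.0833.
Willingness to pay at Q' = 1.0833: 26 − 4.25·1.0833 = 21.396.
ΔQ = 2.7826 − 1.0833 = 1.6993; wedge = 21.396 − 11.625 = 9.771.
DWL = ½ × 1.6993 × 9.771 = 8.30.

8.30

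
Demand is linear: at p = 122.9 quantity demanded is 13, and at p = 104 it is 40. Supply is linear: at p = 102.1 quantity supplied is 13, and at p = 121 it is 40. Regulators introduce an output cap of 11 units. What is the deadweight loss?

198.91

Demand slope = (104 − 122.9)/(40 − 13) = −0.7, so p = 132 − 0.7q.
Supply slope = (121 − 102.1)/(40 − 13) = 0.7, so p = 93 + 0.7q.
Competitive equilibrium: 132 − 0.7q = 93 + 0.7q → q* = 27.8571, p* = 112.5.
At q = 11: demand price = 132 − 0.7·11 = 124.3; supply price = 93 + 0.7·11 = 100.7.
Δq = 27.8571 − 11 = 16.8571; wedge = 124.3 − 100.7 = 23.6.
DWL = ½ × 16.8571 × 23.6 = 198.91.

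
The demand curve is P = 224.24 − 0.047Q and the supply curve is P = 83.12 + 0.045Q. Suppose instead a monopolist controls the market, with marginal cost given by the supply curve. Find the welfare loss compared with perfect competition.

12374.44

Competitive equilibrium: 224.24 − 0.047Q = 83.12 + 0.045Q → Q* = 1533.91304, P* = 152.14609.
Marginal revenue: MR = 224.24 − 0.094Q. Set MR = MC: 224.24 − 0.094Q = 83.12 + 0.045Q → Q_m = 1015.2518.
Price P_m = 224.24 − 0.047·1015.2518 = 176.52317; MC(Q_m) = 83.12 + 0.045·1015.2518 = 128.80633.
Competitive Q* = 1533.91304, so ΔQ = 518.66124; wedge = 176.52317 − 128.80633 = 47.71684.
The triangle = ½ × 518.66124 × 47.71684 = 12374.44.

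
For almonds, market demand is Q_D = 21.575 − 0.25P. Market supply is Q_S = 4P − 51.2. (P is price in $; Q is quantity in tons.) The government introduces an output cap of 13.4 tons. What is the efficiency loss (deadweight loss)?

In inverse form: demand P = 86.3 − 4Q, supply P = 12.8 + 0.25Q.
Competitive equilibrium: 86.3 − 4Q = 12.8 + 0.25Q → Q* = 17.2941, P* = 17.1235.
At Q = 13.4: demand price = 86.3 − 4·13.4 = 32.7; supply price = 12.8 + 0.25·13.4 = 16.15.
ΔQ = 17.2941 − 13.4 = 3.8941; wedge = 32.7 − 16.15 = 16.55.
Deadweight loss = ½ × 3.8941 × 16.55 = $32.22.

$32.22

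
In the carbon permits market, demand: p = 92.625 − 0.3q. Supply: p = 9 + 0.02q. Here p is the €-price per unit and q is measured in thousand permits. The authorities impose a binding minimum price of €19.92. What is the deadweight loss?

€57.63 thousand

Competitive equilibrium: 92.625 − 0.3q = 9 + 0.02q → q* = 261.3281, p* = 14.2266.
At the floor p = 19.92, quantity demanded = (92.625 − 19.92)/0.3 = 242.35.
Sellers' marginal cost at q' = 242.35: 9 + 0.02·242.35 = 13.847.
Δq = 261.3281 − 242.35 = 18.9781; wedge = 19.92 − 13.847 = 6.073.
DWL = ½ × 18.9781 × 6.073 = €57.63 thousand.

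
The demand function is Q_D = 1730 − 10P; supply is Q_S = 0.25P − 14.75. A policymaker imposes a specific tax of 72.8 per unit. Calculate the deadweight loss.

In inverse form: demand P = 173 − 0.1Q, supply P = 59 + 4Q.
Competitive equilibrium: 173 − 0.1Q = 59 + 4Q → Q* = 27.8049, P* = 170.2195.
With the tax, the buyer price exceeds the seller price by 72.8: (173 − 0.1Q) − (59 + 4Q) = 72.8 → Q' = 10.0488.
ΔQ = 27.8049 − 10.0488 = 17.7561; the wedge equals the tax, 72.8.
Welfare loss = ½ × 17.7561 × 72.8 = 646.32.

646.32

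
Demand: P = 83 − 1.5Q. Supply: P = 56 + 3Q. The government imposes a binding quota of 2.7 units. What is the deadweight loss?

Competitive equilibrium: 83 − 1.5Q = 56 + 3Q → Q* = 6, P* = 74.
At Q = 2.7: demand price = 83 − 1.5·2.7 = 78.95; supply price = 56 + 3·2.7 = 64.1.
ΔQ = 6 − 2.7 = 3.3; wedge = 78.95 − 64.1 = 14.85.
DWL = ½ × 3.3 × 14.85 = 24.50.

24.50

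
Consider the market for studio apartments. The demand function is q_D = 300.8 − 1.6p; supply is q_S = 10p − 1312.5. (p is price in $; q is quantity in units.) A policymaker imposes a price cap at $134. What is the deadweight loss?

$934.59

In inverse form: demand p = 188 − 0.625q, supply p = 131.25 + 0.1q.
Competitive equilibrium: 188 − 0.625q = 131.25 + 0.1q → q* = 78.2759, p* = 139.0776.
At the ceiling p = 134, quantity supplied = (134 − 131.25)/0.1 = 27.5.
Willingness to pay at q' = 27.5: 188 − 0.625·27.5 = 170.8125.
Δq = 78.2759 − 27.5 = 50.7759; wedge = 170.8125 − 134 = 36.8125.
The triangle = ½ × 50.7759 × 36.8125 = $934.59.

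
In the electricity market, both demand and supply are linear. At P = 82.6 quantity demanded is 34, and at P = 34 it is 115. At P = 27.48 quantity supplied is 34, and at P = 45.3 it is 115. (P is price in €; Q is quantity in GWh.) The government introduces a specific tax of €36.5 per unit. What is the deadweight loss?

Demand slope = (34 − 82.6)/(115 − 34) = −0.6, so P = 103 − 0.6Q.
Supply slope = (45.3 − 27.48)/(115 − 34) = 0.22, so P = 20 + 0.22Q.
Competitive equilibrium: 103 − 0.6Q = 20 + 0.22Q → Q* = 101.2195, P* = 42.2683.
With the tax, the buyer price exceeds the seller price by 36.5: (103 − 0.6Q) − (20 + 0.22Q) = 36.5 → Q' = 56.7073.
ΔQ = 101.2195 − 56.7073 = 44.5122; the wedge equals the tax, 36.5.
Deadweight loss = ½ × 44.5122 × 36.5 = €812.35.

€812.35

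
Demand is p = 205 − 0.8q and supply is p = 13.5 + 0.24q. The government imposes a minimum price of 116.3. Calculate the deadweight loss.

Competitive equilibrium: 205 − 0.8q = 13.5 + 0.24q → q* = 184.13462, p* = 57.69231.
At the floor p = 116.3, quantity demanded = (205 − 116.3)/0.8 = 110.875.
Sellers' marginal cost at q' = 110.875: 13.5 + 0.24·110.875 = 40.11.
Δq = 184.13462 − 110.875 = 73.25962; wedge = 116.3 − 40.11 = 76.19.
Deadweight loss = ½ × 73.25962 × 76.19 = 2790.83.

2790.83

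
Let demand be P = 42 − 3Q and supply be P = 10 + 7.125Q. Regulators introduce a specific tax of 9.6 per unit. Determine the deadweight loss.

Competitive equilibrium: 42 − 3Q = 10 + 7.125Q → Q* = 3.1605, P* = 32.5185.
With the tax, the buyer price exceeds the seller price by 9.6: (42 − 3Q) − (10 + 7.125Q) = 9.6 → Q' = 2.2123.
ΔQ = 3.1605 − 2.2123 = 0.9482; the wedge equals the tax, 9.6.
Welfare loss = ½ × 0.9482 × 9.6 = 4.55.

4.55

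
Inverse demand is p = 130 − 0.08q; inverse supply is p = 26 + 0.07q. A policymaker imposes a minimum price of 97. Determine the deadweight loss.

5915.05

Competitive equilibrium: 130 − 0.08q = 26 + 0.07q → q* = 693.3333, p* = 74.5333.
At the floor p = 97, quantity demanded = (130 − 97)/0.08 = 412.5.
Sellers' marginal cost at q' = 412.5: 26 + 0.07·412.5 = 54.875.
Δq = 693.3333 − 412.5 = 280.8333; wedge = 97 − 54.875 = 42.125.
The triangle = ½ × 280.8333 × 42.125 = 5915.05.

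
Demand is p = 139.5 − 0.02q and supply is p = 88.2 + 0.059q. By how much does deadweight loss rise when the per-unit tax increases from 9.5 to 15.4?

Competitive equilibrium: 139.5 − 0.02q = 88.2 + 0.059q → q* = 649.3671, p* = 126.5127.
For a per-unit tax t: Δq = t/0.079, so DWL = ½·t·(t/0.079) = t²/0.158.
At t = 9.5: DWL = 571.203. At t = 15.4: DWL = 1501.013.
Increase = 1501.013 − 571.203 = 929.81.

929.81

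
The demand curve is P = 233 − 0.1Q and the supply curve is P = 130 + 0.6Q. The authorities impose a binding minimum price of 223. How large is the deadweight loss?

Competitive equilibrium: 233 − 0.1Q = 130 + 0.6Q → Q* = 147.1429, P* = 218.2857.
At the floor P = 223, quantity demanded = (233 − 223)/0.1 = 100.
Sellers' marginal cost at Q' = 100: 130 + 0.6·100 = 190.
ΔQ = 147.1429 − 100 = 47.1429; wedge = 223 − 190 = 33.
Deadweight loss = ½ × 47.1429 × 33 = 777.86.

777.86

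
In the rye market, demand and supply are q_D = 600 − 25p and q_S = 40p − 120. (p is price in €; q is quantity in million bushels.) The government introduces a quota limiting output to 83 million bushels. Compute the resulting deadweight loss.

€1873.20 million

In inverse form: demand p = 24 − 0.04q, supply p = 3 + 0.025q.
Competitive equilibrium: 24 − 0.04q = 3 + 0.025q → q* = 323.0769, p* = 11.0769.
At q = 83: demand price = 24 − 0.04·83 = 20.68; supply price = 3 + 0.025·83 = 5.075.
Δq = 323.0769 − 83 = 240.0769; wedge = 20.68 − 5.075 = 15.605.
Welfare loss = ½ × 240.0769 × 15.605 = €1873.20 million.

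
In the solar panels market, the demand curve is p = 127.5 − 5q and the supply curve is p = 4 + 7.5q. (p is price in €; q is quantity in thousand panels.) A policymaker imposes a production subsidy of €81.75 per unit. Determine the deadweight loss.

Competitive equilibrium: 127.5 − 5q = 4 + 7.5q → q* = 9.88, p* = 78.1.
The subsidy lowers effective supply by 81.75: p = 7.5q − 77.75.
New quantity: 127.5 − 5q = 7.5q − 77.75 → q' = 16.42.
Overproduction Δq = 16.42 − 9.88 = 6.54; wedge = subsidy = 81.75.
Deadweight loss = ½ × 6.54 × 81.75 = €267.32 thousand.

€267.32 thousand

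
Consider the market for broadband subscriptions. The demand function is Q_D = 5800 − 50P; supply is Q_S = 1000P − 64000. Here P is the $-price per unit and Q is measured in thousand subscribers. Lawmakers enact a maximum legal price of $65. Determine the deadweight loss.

In inverse form: demand P = 116 − 0.02Q, supply P = 64 + 0.001Q.
Competitive equilibrium: 116 − 0.02Q = 64 + 0.001Q → Q* = 2476.1905, P* = 66.4762.
At the ceiling P = 65, quantity supplied = (65 − 64)/0.001 = 1000.
Willingness to pay at Q' = 1000: 116 − 0.02·1000 = 96.
ΔQ = 2476.1905 − 1000 = 1476.1905; wedge = 96 − 65 = 31.
Welfare loss = ½ × 1476.1905 × 31 = $22880.95 thousand.

$22880.95 thousand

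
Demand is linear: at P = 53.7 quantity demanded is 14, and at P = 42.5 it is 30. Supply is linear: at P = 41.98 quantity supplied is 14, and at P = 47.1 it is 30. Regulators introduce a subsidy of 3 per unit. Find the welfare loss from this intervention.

4.41

Demand slope = (42.5 − 53.7)/(30 − 14) = −0.7, so P = 63.5 − 0.7Q.
Supply slope = (47.1 − 41.98)/(30 − 14) = 0.32, so P = 37.5 + 0.32Q.
Competitive equilibrium: 63.5 − 0.7Q = 37.5 + 0.32Q → Q* = 25.4902, P* = 45.6569.
The subsidy lowers effective supply by 3: P = 34.5 + 0.32Q.
New quantity: 63.5 − 0.7Q = 34.5 + 0.32Q → Q' = 28.4314.
Overproduction ΔQ = 28.4314 − 25.4902 = 2.9412; wedge = subsidy = 3.
DWL = ½ × 2.9412 × 3 = 4.41.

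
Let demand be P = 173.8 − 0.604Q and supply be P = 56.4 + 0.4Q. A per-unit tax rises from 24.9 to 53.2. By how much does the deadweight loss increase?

Competitive equilibrium: 173.8 − 0.604Q = 56.4 + 0.4Q → Q* = 116.9323, P* = 103.1729.
For a per-unit tax t: ΔQ = t/1.004, so DWL = ½·t·(t/1.004) = t²/2.008.
At t = 24.9: DWL = 308.77. At t = 53.2: DWL = 1409.482.
Increase = 1409.482 − 308.77 = 1100.71.

1100.71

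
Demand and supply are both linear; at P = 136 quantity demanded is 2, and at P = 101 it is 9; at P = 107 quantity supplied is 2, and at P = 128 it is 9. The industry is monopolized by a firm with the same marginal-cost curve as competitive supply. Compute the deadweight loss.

18.72

Demand slope = (101 − 136)/(9 − 2) = −5, so P = 146 − 5Q.
Supply slope = (128 − 107)/(9 − 2) = 3, so P = 101 + 3Q.
Competitive equilibrium: 146 − 5Q = 101 + 3Q → Q* = 5.625, P* = 117.875.
Marginal revenue: MR = 146 − 10Q. Set MR = MC: 146 − 10Q = 101 + 3Q → Q_m = 3.4615.
Price P_m = 146 − 5·3.4615 = 128.6925; MC(Q_m) = 101 + 3·3.4615 = 111.3845.
Competitive Q* = 5.625, so ΔQ = 2.1635; wedge = 128.6925 − 111.3845 = 17.308.
Welfare loss = ½ × 2.1635 × 17.308 = 18.72.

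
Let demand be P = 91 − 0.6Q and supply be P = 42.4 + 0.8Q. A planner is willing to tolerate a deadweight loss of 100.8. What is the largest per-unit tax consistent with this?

Competitive equilibrium: 91 − 0.6Q = 42.4 + 0.8Q → Q* = 34.7143, P* = 70.1714.
A tax t gives ΔQ = t/1.4 and wedge t, so DWL = t²/2.8.
t²/2.8 = 100.8 → t² = 282.24 → t = 16.8.

16.8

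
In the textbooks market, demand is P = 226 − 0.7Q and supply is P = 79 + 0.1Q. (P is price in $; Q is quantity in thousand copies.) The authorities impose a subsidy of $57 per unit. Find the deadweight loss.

$2030.625 thousand

Competitive equilibrium: 226 − 0.7Q = 79 + 0.1Q → Q* = 183.75, P* = 97.375.
The subsidy lowers effective supply by 57: P = 22 + 0.1Q.
New quantity: 226 − 0.7Q = 22 + 0.1Q → Q' = 255.
Overproduction ΔQ = 255 − 183.75 = 71.25; wedge = subsidy = 57.
The triangle = ½ × 71.25 × 57 = $2030.625 thousand.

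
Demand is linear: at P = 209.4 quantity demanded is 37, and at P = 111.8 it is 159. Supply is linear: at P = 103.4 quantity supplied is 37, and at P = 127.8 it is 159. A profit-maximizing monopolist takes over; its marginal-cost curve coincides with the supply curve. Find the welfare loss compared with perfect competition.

Demand slope = (111.8 − 209.4)/(159 − 37) = −0.8, so P = 239 − 0.8Q.
Supply slope = (127.8 − 103.4)/(159 − 37) = 0.2, so P = 96 + 0.2Q.
Competitive equilibrium: 239 − 0.8Q = 96 + 0.2Q → Q* = 143, P* = 124.6.
Marginal revenue: MR = 239 − 1.6Q. Set MR = MC: 239 − 1.6Q = 96 + 0.2Q → Q_m = 79.44444.
Price P_m = 239 − 0.8·79.44444 = 175.44445; MC(Q_m) = 96 + 0.2·79.44444 = 111.88889.
Competitive Q* = 143, so ΔQ = 63.55556; wedge = 175.44445 − 111.88889 = 63.55556.
DWL = ½ × 63.55556 × 63.55556 = 2019.65.

2019.65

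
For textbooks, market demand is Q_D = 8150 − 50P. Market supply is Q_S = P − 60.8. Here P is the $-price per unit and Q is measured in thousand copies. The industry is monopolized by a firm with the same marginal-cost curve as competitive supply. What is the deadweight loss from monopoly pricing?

In inverse form: demand P = 163 − 0.02Q, supply P = 60.8 + Q.
Competitive equilibrium: 163 − 0.02Q = 60.8 + Q → Q* = 100.1961, P* = 160.9961.
Marginal revenue: MR = 163 − 0.04Q. Set MR = MC: 163 − 0.04Q = 60.8 + Q → Q_m = 98.2692.
Price P_m = 163 − 0.02·98.2692 = 161.0346; MC(Q_m) = 60.8 + 1·98.2692 = 159.0692.
Competitive Q* = 100.1961, so ΔQ = 1.9269; wedge = 161.0346 − 159.0692 = 1.9654.
Deadweight loss = ½ × 1.9269 × 1.9654 = $1.89 thousand.

$1.89 thousand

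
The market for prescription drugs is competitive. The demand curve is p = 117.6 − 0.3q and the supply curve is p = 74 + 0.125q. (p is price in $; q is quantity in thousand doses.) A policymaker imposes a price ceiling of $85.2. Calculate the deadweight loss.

$35.85 thousand

Competitive equilibrium: 117.6 − 0.3q = 74 + 0.125q → q* = 102.5882, p* = 86.8235.
At the ceiling p = 85.2, quantity supplied = (85.2 − 74)/0.125 = 89.6.
Willingness to pay at q' = 89.6: 117.6 − 0.3·89.6 = 90.72.
Δq = 102.5882 − 89.6 = 12.9882; wedge = 90.72 − 85.2 = 5.52.
Welfare loss = ½ × 12.9882 × 5.52 = $35.85 thousand.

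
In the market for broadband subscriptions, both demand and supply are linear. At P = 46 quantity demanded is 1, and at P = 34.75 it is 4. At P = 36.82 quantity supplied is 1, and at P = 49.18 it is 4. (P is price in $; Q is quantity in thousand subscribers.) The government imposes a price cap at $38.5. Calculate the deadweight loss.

$2.27 thousand

Demand slope = (34.75 − 46)/(4 − 1) = −3.75, so P = 49.75 − 3.75Q.
Supply slope = (49.18 − 36.82)/(4 − 1) = 4.12, so P = 32.7 + 4.12Q.
Competitive equilibrium: 49.75 − 3.75Q = 32.7 + 4.12Q → Q* = 2.1665, P* = 41.6258.
At the ceiling P = 38.5, quantity supplied = (38.5 − 32.7)/4.12 = 1.4078.
Willingness to pay at Q' = 1.4078: 49.75 − 3.75·1.4078 = 44.4708.
ΔQ = 2.1665 − 1.4078 = 0.7587; wedge = 44.4708 − 38.5 = 5.9708.
DWL = ½ × 0.7587 × 5.9708 = $2.27 thousand.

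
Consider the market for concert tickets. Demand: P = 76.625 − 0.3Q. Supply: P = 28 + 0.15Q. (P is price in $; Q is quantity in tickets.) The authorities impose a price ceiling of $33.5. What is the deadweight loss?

$1146.68

Competitive equilibrium: 76.625 − 0.3Q = 28 + 0.15Q → Q* = 108.0556, P* = 44.2083.
At the ceiling P = 33.5, quantity supplied = (33.5 − 28)/0.15 = 36.6667.
Willingness to pay at Q' = 36.6667: 76.625 − 0.3·36.6667 = 65.625.
ΔQ = 108.0556 − 36.6667 = 71.3889; wedge = 65.625 − 33.5 = 32.125.
The triangle = ½ × 71.3889 × 32.125 = $1146.68.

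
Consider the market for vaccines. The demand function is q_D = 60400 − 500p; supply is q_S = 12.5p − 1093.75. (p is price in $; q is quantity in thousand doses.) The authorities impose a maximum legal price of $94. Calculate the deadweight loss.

In inverse form: demand p = 120.8 − 0.002q, supply p = 87.5 + 0.08q.
Competitive equilibrium: 120.8 − 0.002q = 87.5 + 0.08q → q* = 406.0976, p* = 119.9878.
At the ceiling p = 94, quantity supplied = (94 − 87.5)/0.08 = 81.25.
Willingness to pay at q' = 81.25: 120.8 − 0.002·81.25 = 120.6375.
Δq = 406.0976 − 81.25 = 324.8476; wedge = 120.6375 − 94 = 26.6375.
Deadweight loss = ½ × 324.8476 × 26.6375 = $4326.56 thousand.

$4326.56 thousand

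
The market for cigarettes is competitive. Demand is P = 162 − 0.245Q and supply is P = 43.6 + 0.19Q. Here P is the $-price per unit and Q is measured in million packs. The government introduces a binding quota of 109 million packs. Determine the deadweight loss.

Competitive equilibrium: 162 − 0.245Q = 43.6 + 0.19Q → Q* = 272.1839, P* = 95.3149.
At Q = 109: demand price = 162 − 0.245·109 = 135.295; supply price = 43.6 + 0.19·109 = 64.31.
ΔQ = 272.1839 − 109 = 163.1839; wedge = 135.295 − 64.31 = 70.985.
The triangle = ½ × 163.1839 × 70.985 = $5791.80 million.

$5791.80 million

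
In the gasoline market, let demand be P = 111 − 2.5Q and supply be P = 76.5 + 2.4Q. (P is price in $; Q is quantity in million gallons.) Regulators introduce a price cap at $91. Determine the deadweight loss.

$2.45 million

Competitive equilibrium: 111 − 2.5Q = 76.5 + 2.4Q → Q* = 7.0408, P* = 93.398.
At the ceiling P = 91, quantity supplied = (91 − 76.5)/2.4 = 6.0417.
Willingness to pay at Q' = 6.0417: 111 − 2.5·6.0417 = 95.8958.
ΔQ = 7.0408 − 6.0417 = 0.9991; wedge = 95.8958 − 91 = 4.8958.
The triangle = ½ × 0.9991 × 4.8958 = $2.45 million.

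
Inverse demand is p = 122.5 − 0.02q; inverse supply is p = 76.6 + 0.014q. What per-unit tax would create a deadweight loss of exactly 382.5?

5.1

Competitive equilibrium: 122.5 − 0.02q = 76.6 + 0.014q → q* = 1350, p* = 95.5.
A tax t gives Δq = t/0.034 and wedge t, so DWL = t²/0.068.
t²/0.068 = 382.5 → t² = 26.01 → t = 5.1.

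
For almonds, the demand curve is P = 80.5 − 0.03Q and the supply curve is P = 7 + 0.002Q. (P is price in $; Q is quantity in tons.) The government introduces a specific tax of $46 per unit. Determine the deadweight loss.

$33062.50

Competitive equilibrium: 80.5 − 0.03Q = 7 + 0.002Q → Q* = 2296.875, P* = 11.5938.
With the tax, the buyer price exceeds the seller price by 46: (80.5 − 0.03Q) − (7 + 0.002Q) = 46 → Q' = 859.375.
ΔQ = 2296.875 − 859.375 = 1437.5; the wedge equals the tax, 46.
Welfare loss = ½ × 1437.5 × 46 = $33062.50.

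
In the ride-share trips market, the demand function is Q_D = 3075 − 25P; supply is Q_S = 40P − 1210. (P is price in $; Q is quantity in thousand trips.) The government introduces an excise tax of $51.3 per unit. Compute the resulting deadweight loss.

$20243.77 thousand

In inverse form: demand P = 123 − 0.04Q, supply P = 30.25 + 0.025Q.
Competitive equilibrium: 123 − 0.04Q = 30.25 + 0.025Q → Q* = 1426.9231, P* = 65.9231.
With the tax, the buyer price exceeds the seller price by 51.3: (123 − 0.04Q) − (30.25 + 0.025Q) = 51.3 → Q' = 637.6923.
ΔQ = 1426.9231 − 637.6923 = 789.2308; the wedge equals the tax, 51.3.
The triangle = ½ × 789.2308 × 51.3 = $20243.77 thousand.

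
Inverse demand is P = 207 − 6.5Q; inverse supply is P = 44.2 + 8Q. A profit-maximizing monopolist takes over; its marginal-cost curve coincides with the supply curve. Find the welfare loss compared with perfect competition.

87.56

Competitive equilibrium: 207 − 6.5Q = 44.2 + 8Q → Q* = 11.2276, P* = 134.0207.
Marginal revenue: MR = 207 − 13Q. Set MR = MC: 207 − 13Q = 44.2 + 8Q → Q_m = 7.7524.
Price P_m = 207 − 6.5·7.7524 = 156.6094; MC(Q_m) = 44.2 + 8·7.7524 = 106.2192.
Competitive Q* = 11.2276, so ΔQ = 3.4752; wedge = 156.6094 − 106.2192 = 50.3902.
The triangle = ½ × 3.4752 × 50.3902 = 87.56.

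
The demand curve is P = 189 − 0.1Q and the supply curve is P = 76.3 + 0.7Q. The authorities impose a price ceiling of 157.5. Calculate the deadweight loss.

Competitive equilibrium: 189 − 0.1Q = 76.3 + 0.7Q → Q* = 140.875, P* = 174.9125.
At the ceiling P = 157.5, quantity supplied = (157.5 − 76.3)/0.7 = 116.
Willingness to pay at Q' = 116: 189 − 0.1·116 = 177.4.
ΔQ = 140.875 − 116 = 24.875; wedge = 177.4 − 157.5 = 19.9.
Welfare loss = ½ × 24.875 × 19.9 = 247.51.

247.51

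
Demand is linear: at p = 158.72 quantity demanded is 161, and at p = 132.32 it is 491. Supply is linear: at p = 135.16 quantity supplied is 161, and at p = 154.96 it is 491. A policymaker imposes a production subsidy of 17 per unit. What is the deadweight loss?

1032.14

Demand slope = (132.32 − 158.72)/(491 − 161) = −0.08, so p = 171.6 − 0.08q.
Supply slope = (154.96 − 135.16)/(491 − 161) = 0.06, so p = 125.5 + 0.06q.
Competitive equilibrium: 171.6 − 0.08q = 125.5 + 0.06q → q* = 329.2857, p* = 145.2571.
The subsidy lowers effective supply by 17: p = 108.5 + 0.06q.
New quantity: 171.6 − 0.08q = 108.5 + 0.06q → q' = 450.7143.
Overproduction Δq = 450.7143 − 329.2857 = 121.4286; wedge = subsidy = 17.
The triangle = ½ × 121.4286 × 17 = 1032.14.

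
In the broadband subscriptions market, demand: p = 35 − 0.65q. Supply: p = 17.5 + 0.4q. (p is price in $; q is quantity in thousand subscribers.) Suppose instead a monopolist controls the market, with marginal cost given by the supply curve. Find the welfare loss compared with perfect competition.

$21.32 thousand

Competitive equilibrium: 35 − 0.65q = 17.5 + 0.4q → q* = 16.6667, p* = 24.1667.
Marginal revenue: MR = 35 − 1.3q. Set MR = MC: 35 − 1.3q = 17.5 + 0.4q → q_m = 10.2941.
Price p_m = 35 − 0.65·10.2941 = 28.3088; MC(q_m) = 17.5 + 0.4·10.2941 = 21.6176.
Competitive q* = 16.6667, so Δq = 6.3726; wedge = 28.3088 − 21.6176 = 6.6912.
DWL = ½ × 6.3726 × 6.6912 = $21.32 thousand.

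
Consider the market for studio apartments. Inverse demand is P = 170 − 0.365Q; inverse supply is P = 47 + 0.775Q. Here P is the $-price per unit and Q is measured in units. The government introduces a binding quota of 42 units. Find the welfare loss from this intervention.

$2475.01

Competitive equilibrium: 170 − 0.365Q = 47 + 0.775Q → Q* = 107.89474, P* = 130.61842.
At Q = 42: demand price = 170 − 0.365·42 = 154.67; supply price = 47 + 0.775·42 = 79.55.
ΔQ = 107.89474 − 42 = 65.89474; wedge = 154.67 − 79.55 = 75.12.
The triangle = ½ × 65.89474 × 75.12 = $2475.01.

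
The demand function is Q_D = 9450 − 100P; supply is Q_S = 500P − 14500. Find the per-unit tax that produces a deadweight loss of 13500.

18

In inverse form: demand P = 94.5 − 0.01Q, supply P = 29 + 0.002Q.
Competitive equilibrium: 94.5 − 0.01Q = 29 + 0.002Q → Q* = 5458.3333, P* = 39.9167.
A tax t gives ΔQ = t/0.012 and wedge t, so DWL = t²/0.024.
t²/0.024 = 13500 → t² = 324 → t = 18.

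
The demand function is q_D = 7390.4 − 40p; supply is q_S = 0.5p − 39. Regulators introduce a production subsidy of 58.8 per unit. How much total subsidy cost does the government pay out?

4807.37

In inverse form: demand p = 184.76 − 0.025q, supply p = 78 + 2q.
Competitive equilibrium: 184.76 − 0.025q = 78 + 2q → q* = 52.721, p* = 183.442.
The subsidy lowers effective supply by 58.8: p = 19.2 + 2q.
New quantity: 184.76 − 0.025q = 19.2 + 2q → q' = 81.758.
Total subsidy cost = 58.8 × 81.758 = 4807.37.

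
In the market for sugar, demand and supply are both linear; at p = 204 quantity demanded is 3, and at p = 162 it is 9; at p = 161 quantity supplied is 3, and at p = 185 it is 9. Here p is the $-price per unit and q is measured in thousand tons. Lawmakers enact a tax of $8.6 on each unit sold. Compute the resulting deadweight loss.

$3.36 thousand

Demand slope = (162 − 204)/(9 − 3) = −7, so p = 225 − 7q.
Supply slope = (185 − 161)/(9 − 3) = 4, so p = 149 + 4q.
Competitive equilibrium: 225 − 7q = 149 + 4q → q* = 6.9091, p* = 176.6364.
With the tax, the buyer price exceeds the seller price by 8.6: (225 − 7q) − (149 + 4q) = 8.6 → q' = 6.1273.
Δq = 6.9091 − 6.1273 = 0.7818; the wedge equals the tax, 8.6.
Deadweight loss = ½ × 0.7818 × 8.6 = $3.36 thousand.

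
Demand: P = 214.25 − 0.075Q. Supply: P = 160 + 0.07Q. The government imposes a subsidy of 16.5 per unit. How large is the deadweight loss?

938.79

Competitive equilibrium: 214.25 − 0.075Q = 160 + 0.07Q → Q* = 374.1379, P* = 186.1897.
The subsidy lowers effective supply by 16.5: P = 143.5 + 0.07Q.
New quantity: 214.25 − 0.075Q = 143.5 + 0.07Q → Q' = 487.931.
Overproduction ΔQ = 487.931 − 374.1379 = 113.7931; wedge = subsidy = 16.5.
DWL = ½ × 113.7931 × 16.5 = 938.79.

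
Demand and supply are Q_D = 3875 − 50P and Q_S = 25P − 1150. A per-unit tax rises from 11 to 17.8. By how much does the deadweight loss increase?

In inverse form: demand P = 77.5 − 0.02Q, supply P = 46 + 0.04Q.
Competitive equilibrium: 77.5 − 0.02Q = 46 + 0.04Q → Q* = 525, P* = 67.
For a per-unit tax t: ΔQ = t/0.06, so DWL = ½·t·(t/0.06) = t²/0.12.
At t = 11: DWL = 1008.333. At t = 17.8: DWL = 2640.333.
Increase = 2640.333 − 1008.333 = 1632.

1632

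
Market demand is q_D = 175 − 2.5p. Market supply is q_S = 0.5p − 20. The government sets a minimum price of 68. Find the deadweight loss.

67.50

In inverse form: demand p = 70 − 0.4q, supply p = 40 + 2q.
Competitive equilibrium: 70 − 0.4q = 40 + 2q → q* = 12.5, p* = 65.
At the floor p = 68, quantity demanded = (70 − 68)/0.4 = 5.
Sellers' marginal cost at q' = 5: 40 + 2·5 = 50.
Δq = 12.5 − 5 = 7.5; wedge = 68 − 50 = 18.
Deadweight loss = ½ × 7.5 × 18 = 67.50.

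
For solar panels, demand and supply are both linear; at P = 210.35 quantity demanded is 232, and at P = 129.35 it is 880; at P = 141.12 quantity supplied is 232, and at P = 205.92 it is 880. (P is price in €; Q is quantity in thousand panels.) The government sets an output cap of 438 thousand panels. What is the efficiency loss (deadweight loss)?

Demand slope = (129.35 − 210.35)/(880 − 232) = −0.125, so P = 239.35 − 0.125Q.
Supply slope = (205.92 − 141.12)/(880 − 232) = 0.1, so P = 117.92 + 0.1Q.
Competitive equilibrium: 239.35 − 0.125Q = 117.92 + 0.1Q → Q* = 539.6889, P* = 171.8889.
At Q = 438: demand price = 239.35 − 0.125·438 = 184.6; supply price = 117.92 + 0.1·438 = 161.72.
ΔQ = 539.6889 − 438 = 101.6889; wedge = 184.6 − 161.72 = 22.88.
Deadweight loss = ½ × 101.6889 × 22.88 = €1163.32 thousand.

€1163.32 thousand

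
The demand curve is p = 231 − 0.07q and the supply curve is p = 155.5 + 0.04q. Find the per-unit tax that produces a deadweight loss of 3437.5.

27.5

Competitive equilibrium: 231 − 0.07q = 155.5 + 0.04q → q* = 686.3636, p* = 182.9545.
A tax t gives Δq = t/0.11 and wedge t, so DWL = t²/0.22.
t²/0.22 = 3437.5 → t² = 756.25 → t = 27.5.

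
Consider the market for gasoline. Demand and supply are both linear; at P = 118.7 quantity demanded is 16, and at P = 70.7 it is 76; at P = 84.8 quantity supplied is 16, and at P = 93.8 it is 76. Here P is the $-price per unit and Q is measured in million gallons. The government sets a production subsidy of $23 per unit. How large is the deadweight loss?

$278.42 million

Demand slope = (70.7 − 118.7)/(76 − 16) = −0.8, so P = 131.5 − 0.8Q.
Supply slope = (93.8 − 84.8)/(76 − 16) = 0.15, so P = 82.4 + 0.15Q.
Competitive equilibrium: 131.5 − 0.8Q = 82.4 + 0.15Q → Q* = 51.6842, P* = 90.1526.
The subsidy lowers effective supply by 23: P = 59.4 + 0.15Q.
New quantity: 131.5 − 0.8Q = 59.4 + 0.15Q → Q' = 75.8947.
Overproduction ΔQ = 75.8947 − 51.6842 = 24.2105; wedge = subsidy = 23.
DWL = ½ × 24.2105 × 23 = $278.42 million.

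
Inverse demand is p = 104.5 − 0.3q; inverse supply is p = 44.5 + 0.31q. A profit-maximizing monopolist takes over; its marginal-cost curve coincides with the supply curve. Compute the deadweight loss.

Competitive equilibrium: 104.5 − 0.3q = 44.5 + 0.31q → q* = 98.3607, p* = 74.9918.
Marginal revenue: MR = 104.5 − 0.6q. Set MR = MC: 104.5 − 0.6q = 44.5 + 0.31q → q_m = 65.9341.
Price p_m = 104.5 − 0.3·65.9341 = 84.7198; MC(q_m) = 44.5 + 0.31·65.9341 = 64.9396.
Competitive q* = 98.3607, so Δq = 32.4266; wedge = 84.7198 − 64.9396 = 19.7802.
Deadweight loss = ½ × 32.4266 × 19.7802 = 320.70.

320.70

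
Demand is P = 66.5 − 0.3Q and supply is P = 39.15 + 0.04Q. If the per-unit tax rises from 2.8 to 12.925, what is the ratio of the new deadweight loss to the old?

21.308

Competitive equilibrium: 66.5 − 0.3Q = 39.15 + 0.04Q → Q* = 80.4412, P* = 42.3676.
For a per-unit tax t: ΔQ = t/0.34, so DWL = ½·t·(t/0.34) = t²/0.68.
At t = 2.8: DWL = 11.529. At t = 12.925: DWL = 245.670.
Ratio = (12.925/2.8)² = 21.308.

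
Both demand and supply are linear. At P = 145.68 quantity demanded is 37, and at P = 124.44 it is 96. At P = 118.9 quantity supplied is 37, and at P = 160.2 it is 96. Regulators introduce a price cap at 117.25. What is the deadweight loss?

Demand slope = (124.44 − 145.68)/(96 − 37) = −0.36, so P = 159 − 0.36Q.
Supply slope = (160.2 − 118.9)/(96 − 37) = 0.7, so P = 93 + 0.7Q.
Competitive equilibrium: 159 − 0.36Q = 93 + 0.7Q → Q* = 62.2642, P* = 136.5849.
At the ceiling P = 117.25, quantity supplied = (117.25 − 93)/0.7 = 34.6429.
Willingness to pay at Q' = 34.6429: 159 − 0.36·34.6429 = 146.5286.
ΔQ = 62.2642 − 34.6429 = 27.6213; wedge = 146.5286 − 117.25 = 29.2786.
Welfare loss = ½ × 27.6213 × 29.2786 = 404.36.

404.36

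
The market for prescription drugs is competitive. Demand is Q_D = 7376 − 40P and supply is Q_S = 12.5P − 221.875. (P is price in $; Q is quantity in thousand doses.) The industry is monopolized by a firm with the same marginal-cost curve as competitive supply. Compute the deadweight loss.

In inverse form: demand P = 184.4 − 0.025Q, supply P = 17.75 + 0.08Q.
Competitive equilibrium: 184.4 − 0.025Q = 17.75 + 0.08Q → Q* = 1587.14286, P* = 144.72143.
Marginal revenue: MR = 184.4 − 0.05Q. Set MR = MC: 184.4 − 0.05Q = 17.75 + 0.08Q → Q_m = 1281.92308.
Price P_m = 184.4 − 0.025·1281.92308 = 152.35192; MC(Q_m) = 17.75 + 0.08·1281.92308 = 120.30385.
Competitive Q* = 1587.14286, so ΔQ = 305.21978; wedge = 152.35192 − 120.30385 = 32.04807.
Deadweight loss = ½ × 305.21978 × 32.04807 = $4890.85 thousand.

$4890.85 thousand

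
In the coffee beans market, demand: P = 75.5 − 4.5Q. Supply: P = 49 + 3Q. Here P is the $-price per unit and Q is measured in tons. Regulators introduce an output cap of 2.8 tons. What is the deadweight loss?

$2.02

Competitive equilibrium: 75.5 − 4.5Q = 49 + 3Q → Q* = 3.5333, P* = 59.6.
At Q = 2.8: demand price = 75.5 − 4.5·2.8 = 62.9; supply price = 49 + 3·2.8 = 57.4.
ΔQ = 3.5333 − 2.8 = 0.7333; wedge = 62.9 − 57.4 = 5.5.
DWL = ½ × 0.7333 × 5.5 = $2.02.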